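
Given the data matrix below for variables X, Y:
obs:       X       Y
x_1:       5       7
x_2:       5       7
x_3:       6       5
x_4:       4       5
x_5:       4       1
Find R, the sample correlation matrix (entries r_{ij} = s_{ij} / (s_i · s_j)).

Step 1 — column means:
  mean(X) = (5 + 5 + 6 + 4 + 4) / 5 = 24/5 = 4.8
  mean(Y) = (7 + 7 + 5 + 5 + 1) / 5 = 25/5 = 5

Step 2 — sample variances and covariances s[i,j] = (1/(n-1)) · Σ_k (x_{k,i} - mean_i) · (x_{k,j} - mean_j), with n-1 = 4:
  s[X,X] = ((0.2)·(0.2) + (0.2)·(0.2) + (1.2)·(1.2) + (-0.8)·(-0.8) + (-0.8)·(-0.8)) / 4 = 2.8/4 = 0.7
  s[X,Y] = ((0.2)·(2) + (0.2)·(2) + (1.2)·(0) + (-0.8)·(0) + (-0.8)·(-4)) / 4 = 4/4 = 1
  s[Y,Y] = ((2)·(2) + (2)·(2) + (0)·(0) + (0)·(0) + (-4)·(-4)) / 4 = 24/4 = 6
  Sample standard deviations s_i = √(s[i,i]):
  s(X) = √(0.7) = 0.8367
  s(Y) = √(6) = 2.4495

Step 3 — r_{ij} = s_{ij} / (s_i · s_j):
  r[X,X] = 1 (diagonal).
  r[X,Y] = 1 / (0.8367 · 2.4495) = 1 / 2.0494 = 0.488
  r[Y,Y] = 1 (diagonal).

R is symmetric with unit diagonal. Assembling:

R = [[1, 0.488],
 [0.488, 1]]


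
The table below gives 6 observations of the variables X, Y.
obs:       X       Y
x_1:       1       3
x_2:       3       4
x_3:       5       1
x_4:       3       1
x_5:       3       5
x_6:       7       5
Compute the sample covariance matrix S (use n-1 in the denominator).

Step 1 — column means:
  mean(X) = (1 + 3 + 5 + 3 + 3 + 7) / 6 = 22/6 = 3.6667
  mean(Y) = (3 + 4 + 1 + 1 + 5 + 5) / 6 = 19/6 = 3.1667

Step 2 — sample covariance S[i,j] = (1/(n-1)) · Σ_k (x_{k,i} - mean_i) · (x_{k,j} - mean_j), with n-1 = 5.
  S[X,X] = ((-2.6667)·(-2.6667) + (-0.6667)·(-0.6667) + (1.3333)·(1.3333) + (-0.6667)·(-0.6667) + (-0.6667)·(-0.6667) + (3.3333)·(3.3333)) / 5 = 21.3333/5 = 4.2667
  S[X,Y] = ((-2.6667)·(-0.1667) + (-0.6667)·(0.8333) + (1.3333)·(-2.1667) + (-0.6667)·(-2.1667) + (-0.6667)·(1.8333) + (3.3333)·(1.8333)) / 5 = 3.3333/5 = 0.6667
  S[Y,Y] = ((-0.1667)·(-0.1667) + (0.8333)·(0.8333) + (-2.1667)·(-2.1667) + (-2.1667)·(-2.1667) + (1.8333)·(1.8333) + (1.8333)·(1.8333)) / 5 = 16.8333/5 = 3.3667

S is symmetric (S[j,i] = S[i,j]). Assembling:

S = [[4.2667, 0.6667],
 [0.6667, 3.3667]]


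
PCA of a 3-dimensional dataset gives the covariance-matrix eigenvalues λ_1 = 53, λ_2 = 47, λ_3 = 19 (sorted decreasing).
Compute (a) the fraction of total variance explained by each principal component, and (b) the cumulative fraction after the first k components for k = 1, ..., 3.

Step 1 — total variance = trace(Sigma) = Σ λ_i = 53 + 47 + 19 = 119.

Step 2 — fraction explained by component i = λ_i / Σ λ:
  PC1: 53/119 = 0.4454
  PC2: 47/119 = 0.395
  PC3: 19/119 = 0.1597

Step 3 — cumulative fraction after k components = (λ_1 + ... + λ_k) / Σ λ:
  k = 1: 53/119 = 0.4454
  k = 2: (53 + 47)/119 = 100/119 = 0.8403
  k = 3: (53 + 47 + 19)/119 = 119/119 = 1

Summary (fraction, with percent):

explained: PC1 0.4454 (44.54%), PC2 0.395 (39.5%), PC3 0.1597 (15.97%);  cumulative: 0.4454, 0.8403, 1


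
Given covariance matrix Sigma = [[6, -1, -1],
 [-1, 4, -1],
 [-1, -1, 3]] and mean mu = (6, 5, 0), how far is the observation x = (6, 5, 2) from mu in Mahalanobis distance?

Step 1 — centre the observation: (x - mu) = (0, 0, 2).

Step 2 — invert Sigma (cofactor / det for 3×3, or solve directly):
  Sigma^{-1} = [[0.193, 0.0702, 0.0877],
 [0.0702, 0.2982, 0.1228],
 [0.0877, 0.1228, 0.4035]].

Step 3 — form the quadratic (x - mu)^T · Sigma^{-1} · (x - mu):
  Sigma^{-1} · (x - mu) = (0.1754, 0.2456, 0.807).
  (x - mu)^T · [Sigma^{-1} · (x - mu)] = (0)·(0.1754) + (0)·(0.2456) + (2)·(0.807) = 1.614.

Step 4 — take square root: d = √(1.614) ≈ 1.2704.

d(x, mu) = √(1.614) ≈ 1.2704


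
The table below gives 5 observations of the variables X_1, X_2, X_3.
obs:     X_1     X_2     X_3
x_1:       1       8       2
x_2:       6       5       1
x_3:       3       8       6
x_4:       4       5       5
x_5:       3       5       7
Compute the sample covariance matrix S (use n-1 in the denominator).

Step 1 — column means:
  mean(X_1) = (1 + 6 + 3 + 4 + 3) / 5 = 17/5 = 3.4
  mean(X_2) = (8 + 5 + 8 + 5 + 5) / 5 = 31/5 = 6.2
  mean(X_3) = (2 + 1 + 6 + 5 + 7) / 5 = 21/5 = 4.2

Step 2 — sample covariance S[i,j] = (1/(n-1)) · Σ_k (x_{k,i} - mean_i) · (x_{k,j} - mean_j), with n-1 = 4.
  S[X_1,X_1] = ((-2.4)·(-2.4) + (2.6)·(2.6) + (-0.4)·(-0.4) + (0.6)·(0.6) + (-0.4)·(-0.4)) / 4 = 13.2/4 = 3.3
  S[X_1,X_2] = ((-2.4)·(1.8) + (2.6)·(-1.2) + (-0.4)·(1.8) + (0.6)·(-1.2) + (-0.4)·(-1.2)) / 4 = -8.4/4 = -2.1
  S[X_1,X_3] = ((-2.4)·(-2.2) + (2.6)·(-3.2) + (-0.4)·(1.8) + (0.6)·(0.8) + (-0.4)·(2.8)) / 4 = -4.4/4 = -1.1
  S[X_2,X_2] = ((1.8)·(1.8) + (-1.2)·(-1.2) + (1.8)·(1.8) + (-1.2)·(-1.2) + (-1.2)·(-1.2)) / 4 = 10.8/4 = 2.7
  S[X_2,X_3] = ((1.8)·(-2.2) + (-1.2)·(-3.2) + (1.8)·(1.8) + (-1.2)·(0.8) + (-1.2)·(2.8)) / 4 = -1.2/4 = -0.3
  S[X_3,X_3] = ((-2.2)·(-2.2) + (-3.2)·(-3.2) + (1.8)·(1.8) + (0.8)·(0.8) + (2.8)·(2.8)) / 4 = 26.8/4 = 6.7

S is symmetric (S[j,i] = S[i,j]). Assembling:

S = [[3.3, -2.1, -1.1],
 [-2.1, 2.7, -0.3],
 [-1.1, -0.3, 6.7]]


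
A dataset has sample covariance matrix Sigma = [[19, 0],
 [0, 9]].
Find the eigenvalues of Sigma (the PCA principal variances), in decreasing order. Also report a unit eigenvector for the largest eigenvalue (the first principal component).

Step 1 — characteristic polynomial of 2×2 Sigma:
  det(Sigma - λI) = λ² - trace · λ + det = 0.
  trace = 19 + 9 = 28, det = 19·9 - (0)² = 171.
Step 2 — discriminant:
  Δ = trace² - 4·det = 784 - 684 = 100.
Step 3 — eigenvalues:
  λ = (trace ± √Δ)/2 = (28 ± 10)/2,
  λ_1 = 19,  λ_2 = 9.

Step 4 — unit eigenvector for λ_1: Sigma is diagonal, so its eigenvectors are the coordinate axes. λ_1 = 19 is the diagonal entry on the first coordinate axis, hence
  v_1 = (1, 0) (||v_1|| = 1).

λ_1 = 19,  λ_2 = 9;  v_1 ≈ (1, 0)


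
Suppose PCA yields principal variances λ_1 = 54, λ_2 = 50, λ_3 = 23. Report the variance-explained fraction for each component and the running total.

Step 1 — total variance = trace(Sigma) = Σ λ_i = 54 + 50 + 23 = 127.

Step 2 — fraction explained by component i = λ_i / Σ λ:
  PC1: 54/127 = 0.4252
  PC2: 50/127 = 0.3937
  PC3: 23/127 = 0.1811

Step 3 — cumulative fraction after k components = (λ_1 + ... + λ_k) / Σ λ:
  k = 1: 54/127 = 0.4252
  k = 2: (54 + 50)/127 = 104/127 = 0.8189
  k = 3: (54 + 50 + 23)/127 = 127/127 = 1

Summary (fraction, with percent):

explained: PC1 0.4252 (42.52%), PC2 0.3937 (39.37%), PC3 0.1811 (18.11%);  cumulative: 0.4252, 0.8189, 1


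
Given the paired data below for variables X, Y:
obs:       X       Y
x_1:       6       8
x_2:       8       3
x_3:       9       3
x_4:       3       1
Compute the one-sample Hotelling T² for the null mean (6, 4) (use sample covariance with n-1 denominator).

Step 1 — sample mean vector:
  mean(X) = (6 + 8 + 9 + 3) / 4 = 26/4 = 6.5
  mean(Y) = (8 + 3 + 3 + 1) / 4 = 15/4 = 3.75
  x̄ = (6.5, 3.75),  deviation x̄ - mu_0 = (6.5, 3.75) - (6, 4) = (0.5, -0.25).

Step 2 — sample covariance matrix, S[i,j] = (1/(n-1)) · Σ_k (x_{k,i} - mean_i) · (x_{k,j} - mean_j), divisor n-1 = 3:
  S[X,X] = ((-0.5)·(-0.5) + (1.5)·(1.5) + (2.5)·(2.5) + (-3.5)·(-3.5)) / 3 = 21/3 = 7
  S[X,Y] = ((-0.5)·(4.25) + (1.5)·(-0.75) + (2.5)·(-0.75) + (-3.5)·(-2.75)) / 3 = 4.5/3 = 1.5
  S[Y,Y] = ((4.25)·(4.25) + (-0.75)·(-0.75) + (-0.75)·(-0.75) + (-2.75)·(-2.75)) / 3 = 26.75/3 = 8.9167
  S = [[7, 1.5],
 [1.5, 8.9167]].

Step 3 — invert S. det(S) = 7·8.9167 - (1.5)² = 60.1667.
  S^{-1} = (1/det) · [[d, -b], [-b, a]] = [[0.1482, -0.0249],
 [-0.0249, 0.1163]].

Step 4 — quadratic form (x̄ - mu_0)^T · S^{-1} · (x̄ - mu_0):
  S^{-1} · (x̄ - mu_0) = (0.0803, -0.0416),
  (x̄ - mu_0)^T · [...] = (0.5)·(0.0803) + (-0.25)·(-0.0416) = 0.0506.

Step 5 — scale by n: T² = 4 · 0.0506 = 0.2022.

T² ≈ 0.2022


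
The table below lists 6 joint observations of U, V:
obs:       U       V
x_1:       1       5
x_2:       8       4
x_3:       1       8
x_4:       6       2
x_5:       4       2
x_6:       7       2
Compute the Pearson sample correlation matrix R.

Step 1 — column means:
  mean(U) = (1 + 8 + 1 + 6 + 4 + 7) / 6 = 27/6 = 4.5
  mean(V) = (5 + 4 + 8 + 2 + 2 + 2) / 6 = 23/6 = 3.8333

Step 2 — sample variances and covariances s[i,j] = (1/(n-1)) · Σ_k (x_{k,i} - mean_i) · (x_{k,j} - mean_j), with n-1 = 5:
  s[U,U] = ((-3.5)·(-3.5) + (3.5)·(3.5) + (-3.5)·(-3.5) + (1.5)·(1.5) + (-0.5)·(-0.5) + (2.5)·(2.5)) / 5 = 45.5/5 = 9.1
  s[U,V] = ((-3.5)·(1.1667) + (3.5)·(0.1667) + (-3.5)·(4.1667) + (1.5)·(-1.8333) + (-0.5)·(-1.8333) + (2.5)·(-1.8333)) / 5 = -24.5/5 = -4.9
  s[V,V] = ((1.1667)·(1.1667) + (0.1667)·(0.1667) + (4.1667)·(4.1667) + (-1.8333)·(-1.8333) + (-1.8333)·(-1.8333) + (-1.8333)·(-1.8333)) / 5 = 28.8333/5 = 5.7667
  Sample standard deviations s_i = √(s[i,i]):
  s(U) = √(9.1) = 3.0166
  s(V) = √(5.7667) = 2.4014

Step 3 — r_{ij} = s_{ij} / (s_i · s_j):
  r[U,U] = 1 (diagonal).
  r[U,V] = -4.9 / (3.0166 · 2.4014) = -4.9 / 7.2441 = -0.6764
  r[V,V] = 1 (diagonal).

R is symmetric with unit diagonal. Assembling:

R = [[1, -0.6764],
 [-0.6764, 1]]


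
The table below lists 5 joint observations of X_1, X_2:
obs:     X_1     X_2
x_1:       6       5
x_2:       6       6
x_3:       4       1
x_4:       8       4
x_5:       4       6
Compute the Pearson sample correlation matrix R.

Step 1 — column means:
  mean(X_1) = (6 + 6 + 4 + 8 + 4) / 5 = 28/5 = 5.6
  mean(X_2) = (5 + 6 + 1 + 4 + 6) / 5 = 22/5 = 4.4

Step 2 — sample variances and covariances s[i,j] = (1/(n-1)) · Σ_k (x_{k,i} - mean_i) · (x_{k,j} - mean_j), with n-1 = 4:
  s[X_1,X_1] = ((0.4)·(0.4) + (0.4)·(0.4) + (-1.6)·(-1.6) + (2.4)·(2.4) + (-1.6)·(-1.6)) / 4 = 11.2/4 = 2.8
  s[X_1,X_2] = ((0.4)·(0.6) + (0.4)·(1.6) + (-1.6)·(-3.4) + (2.4)·(-0.4) + (-1.6)·(1.6)) / 4 = 2.8/4 = 0.7
  s[X_2,X_2] = ((0.6)·(0.6) + (1.6)·(1.6) + (-3.4)·(-3.4) + (-0.4)·(-0.4) + (1.6)·(1.6)) / 4 = 17.2/4 = 4.3
  Sample standard deviations s_i = √(s[i,i]):
  s(X_1) = √(2.8) = 1.6733
  s(X_2) = √(4.3) = 2.0736

Step 3 — r_{ij} = s_{ij} / (s_i · s_j):
  r[X_1,X_1] = 1 (diagonal).
  r[X_1,X_2] = 0.7 / (1.6733 · 2.0736) = 0.7 / 3.4699 = 0.2017
  r[X_2,X_2] = 1 (diagonal).

R is symmetric with unit diagonal. Assembling:

R = [[1, 0.2017],
 [0.2017, 1]]


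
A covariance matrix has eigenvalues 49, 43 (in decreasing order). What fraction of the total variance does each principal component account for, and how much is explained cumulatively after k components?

Step 1 — total variance = trace(Sigma) = Σ λ_i = 49 + 43 = 92.

Step 2 — fraction explained by component i = λ_i / Σ λ:
  PC1: 49/92 = 0.5326
  PC2: 43/92 = 0.4674

Step 3 — cumulative fraction after k components = (λ_1 + ... + λ_k) / Σ λ:
  k = 1: 49/92 = 0.5326
  k = 2: (49 + 43)/92 = 92/92 = 1

Summary (fraction, with percent):

explained: PC1 0.5326 (53.26%), PC2 0.4674 (46.74%);  cumulative: 0.5326, 1


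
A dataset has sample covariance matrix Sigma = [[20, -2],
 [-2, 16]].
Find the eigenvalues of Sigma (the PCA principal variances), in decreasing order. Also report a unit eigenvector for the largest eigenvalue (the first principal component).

Step 1 — characteristic polynomial of 2×2 Sigma:
  det(Sigma - λI) = λ² - trace · λ + det = 0.
  trace = 20 + 16 = 36, det = 20·16 - (-2)² = 316.
Step 2 — discriminant:
  Δ = trace² - 4·det = 1296 - 1264 = 32.
Step 3 — eigenvalues:
  λ = (trace ± √Δ)/2 = (36 ± 5.6569)/2,
  λ_1 = 20.8284,  λ_2 = 15.1716.

Step 4 — unit eigenvector for λ_1: solve (Sigma - λ_1 I)v = 0. First row:
  (20 - 20.8284)·v_x + (-2)·v_y = 0, i.e. (-0.8284)·v_x + (-2)·v_y = 0,
  so v ∝ (b, λ_1 - a) = (-2, 0.8284); multiply by -1 so the first entry is positive: u = (2, -0.8284).
  ||u|| = √((2)² + (-0.8284)²) = √(4.6863) ≈ 2.1648,
  v_1 = u/||u|| ≈ (0.9239, -0.3827) (||v_1|| = 1).

λ_1 = 20.8284,  λ_2 = 15.1716;  v_1 ≈ (0.9239, -0.3827)


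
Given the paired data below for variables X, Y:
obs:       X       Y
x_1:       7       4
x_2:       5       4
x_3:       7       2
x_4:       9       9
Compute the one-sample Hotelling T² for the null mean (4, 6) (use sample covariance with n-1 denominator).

Step 1 — sample mean vector:
  mean(X) = (7 + 5 + 7 + 9) / 4 = 28/4 = 7
  mean(Y) = (4 + 4 + 2 + 9) / 4 = 19/4 = 4.75
  x̄ = (7, 4.75),  deviation x̄ - mu_0 = (7, 4.75) - (4, 6) = (3, -1.25).

Step 2 — sample covariance matrix, S[i,j] = (1/(n-1)) · Σ_k (x_{k,i} - mean_i) · (x_{k,j} - mean_j), divisor n-1 = 3:
  S[X,X] = ((0)·(0) + (-2)·(-2) + (0)·(0) + (2)·(2)) / 3 = 8/3 = 2.6667
  S[X,Y] = ((0)·(-0.75) + (-2)·(-0.75) + (0)·(-2.75) + (2)·(4.25)) / 3 = 10/3 = 3.3333
  S[Y,Y] = ((-0.75)·(-0.75) + (-0.75)·(-0.75) + (-2.75)·(-2.75) + (4.25)·(4.25)) / 3 = 26.75/3 = 8.9167
  S = [[2.6667, 3.3333],
 [3.3333, 8.9167]].

Step 3 — invert S. det(S) = 2.6667·8.9167 - (3.3333)² = 12.6667.
  S^{-1} = (1/det) · [[d, -b], [-b, a]] = [[0.7039, -0.2632],
 [-0.2632, 0.2105]].

Step 4 — quadratic form (x̄ - mu_0)^T · S^{-1} · (x̄ - mu_0):
  S^{-1} · (x̄ - mu_0) = (2.4408, -1.0526),
  (x̄ - mu_0)^T · [...] = (3)·(2.4408) + (-1.25)·(-1.0526) = 8.6382.

Step 5 — scale by n: T² = 4 · 8.6382 = 34.5526.

T² ≈ 34.5526


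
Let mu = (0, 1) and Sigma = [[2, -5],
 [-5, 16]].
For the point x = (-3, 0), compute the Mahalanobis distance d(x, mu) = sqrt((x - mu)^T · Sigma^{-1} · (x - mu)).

Step 1 — centre the observation: (x - mu) = (-3, -1).

Step 2 — invert Sigma. det(Sigma) = 2·16 - (-5)² = 7.
  Sigma^{-1} = (1/det) · [[d, -b], [-b, a]] = [[2.2857, 0.7143],
 [0.7143, 0.2857]].

Step 3 — form the quadratic (x - mu)^T · Sigma^{-1} · (x - mu):
  Sigma^{-1} · (x - mu) = (-7.5714, -2.4286).
  (x - mu)^T · [Sigma^{-1} · (x - mu)] = (-3)·(-7.5714) + (-1)·(-2.4286) = 25.1429.

Step 4 — take square root: d = √(25.1429) ≈ 5.0143.

d(x, mu) = √(25.1429) ≈ 5.0143


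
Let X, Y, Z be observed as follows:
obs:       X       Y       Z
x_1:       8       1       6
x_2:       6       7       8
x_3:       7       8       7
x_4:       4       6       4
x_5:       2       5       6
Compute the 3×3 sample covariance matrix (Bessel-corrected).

Step 1 — column means:
  mean(X) = (8 + 6 + 7 + 4 + 2) / 5 = 27/5 = 5.4
  mean(Y) = (1 + 7 + 8 + 6 + 5) / 5 = 27/5 = 5.4
  mean(Z) = (6 + 8 + 7 + 4 + 6) / 5 = 31/5 = 6.2

Step 2 — sample covariance S[i,j] = (1/(n-1)) · Σ_k (x_{k,i} - mean_i) · (x_{k,j} - mean_j), with n-1 = 4.
  S[X,X] = ((2.6)·(2.6) + (0.6)·(0.6) + (1.6)·(1.6) + (-1.4)·(-1.4) + (-3.4)·(-3.4)) / 4 = 23.2/4 = 5.8
  S[X,Y] = ((2.6)·(-4.4) + (0.6)·(1.6) + (1.6)·(2.6) + (-1.4)·(0.6) + (-3.4)·(-0.4)) / 4 = -5.8/4 = -1.45
  S[X,Z] = ((2.6)·(-0.2) + (0.6)·(1.8) + (1.6)·(0.8) + (-1.4)·(-2.2) + (-3.4)·(-0.2)) / 4 = 5.6/4 = 1.4
  S[Y,Y] = ((-4.4)·(-4.4) + (1.6)·(1.6) + (2.6)·(2.6) + (0.6)·(0.6) + (-0.4)·(-0.4)) / 4 = 29.2/4 = 7.3
  S[Y,Z] = ((-4.4)·(-0.2) + (1.6)·(1.8) + (2.6)·(0.8) + (0.6)·(-2.2) + (-0.4)·(-0.2)) / 4 = 4.6/4 = 1.15
  S[Z,Z] = ((-0.2)·(-0.2) + (1.8)·(1.8) + (0.8)·(0.8) + (-2.2)·(-2.2) + (-0.2)·(-0.2)) / 4 = 8.8/4 = 2.2

S is symmetric (S[j,i] = S[i,j]). Assembling:

S = [[5.8, -1.45, 1.4],
 [-1.45, 7.3, 1.15],
 [1.4, 1.15, 2.2]]


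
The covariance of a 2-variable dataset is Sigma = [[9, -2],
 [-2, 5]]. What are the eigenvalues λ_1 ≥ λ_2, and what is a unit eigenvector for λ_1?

Step 1 — characteristic polynomial of 2×2 Sigma:
  det(Sigma - λI) = λ² - trace · λ + det = 0.
  trace = 9 + 5 = 14, det = 9·5 - (-2)² = 41.
Step 2 — discriminant:
  Δ = trace² - 4·det = 196 - 164 = 32.
Step 3 — eigenvalues:
  λ = (trace ± √Δ)/2 = (14 ± 5.6569)/2,
  λ_1 = 9.8284,  λ_2 = 4.1716.

Step 4 — unit eigenvector for λ_1: solve (Sigma - λ_1 I)v = 0. First row:
  (9 - 9.8284)·v_x + (-2)·v_y = 0, i.e. (-0.8284)·v_x + (-2)·v_y = 0,
  so v ∝ (b, λ_1 - a) = (-2, 0.8284); multiply by -1 so the first entry is positive: u = (2, -0.8284).
  ||u|| = √((2)² + (-0.8284)²) = √(4.6863) ≈ 2.1648,
  v_1 = u/||u|| ≈ (0.9239, -0.3827) (||v_1|| = 1).

λ_1 = 9.8284,  λ_2 = 4.1716;  v_1 ≈ (0.9239, -0.3827)


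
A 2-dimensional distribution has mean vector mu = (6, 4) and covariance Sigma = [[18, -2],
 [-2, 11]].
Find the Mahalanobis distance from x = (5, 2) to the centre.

Step 1 — centre the observation: (x - mu) = (-1, -2).

Step 2 — invert Sigma. det(Sigma) = 18·11 - (-2)² = 194.
  Sigma^{-1} = (1/det) · [[d, -b], [-b, a]] = [[0.0567, 0.0103],
 [0.0103, 0.0928]].

Step 3 — form the quadratic (x - mu)^T · Sigma^{-1} · (x - mu):
  Sigma^{-1} · (x - mu) = (-0.0773, -0.1959).
  (x - mu)^T · [Sigma^{-1} · (x - mu)] = (-1)·(-0.0773) + (-2)·(-0.1959) = 0.4691.

Step 4 — take square root: d = √(0.4691) ≈ 0.6849.

d(x, mu) = √(0.4691) ≈ 0.6849


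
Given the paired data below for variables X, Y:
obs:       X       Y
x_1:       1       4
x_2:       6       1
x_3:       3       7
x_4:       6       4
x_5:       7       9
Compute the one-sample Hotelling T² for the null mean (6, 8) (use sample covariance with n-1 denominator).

Step 1 — sample mean vector:
  mean(X) = (1 + 6 + 3 + 6 + 7) / 5 = 23/5 = 4.6
  mean(Y) = (4 + 1 + 7 + 4 + 9) / 5 = 25/5 = 5
  x̄ = (4.6, 5),  deviation x̄ - mu_0 = (4.6, 5) - (6, 8) = (-1.4, -3).

Step 2 — sample covariance matrix, S[i,j] = (1/(n-1)) · Σ_k (x_{k,i} - mean_i) · (x_{k,j} - mean_j), divisor n-1 = 4:
  S[X,X] = ((-3.6)·(-3.6) + (1.4)·(1.4) + (-1.6)·(-1.6) + (1.4)·(1.4) + (2.4)·(2.4)) / 4 = 25.2/4 = 6.3
  S[X,Y] = ((-3.6)·(-1) + (1.4)·(-4) + (-1.6)·(2) + (1.4)·(-1) + (2.4)·(4)) / 4 = 3/4 = 0.75
  S[Y,Y] = ((-1)·(-1) + (-4)·(-4) + (2)·(2) + (-1)·(-1) + (4)·(4)) / 4 = 38/4 = 9.5
  S = [[6.3, 0.75],
 [0.75, 9.5]].

Step 3 — invert S. det(S) = 6.3·9.5 - (0.75)² = 59.2875.
  S^{-1} = (1/det) · [[d, -b], [-b, a]] = [[0.1602, -0.0127],
 [-0.0127, 0.1063]].

Step 4 — quadratic form (x̄ - mu_0)^T · S^{-1} · (x̄ - mu_0):
  S^{-1} · (x̄ - mu_0) = (-0.1864, -0.3011),
  (x̄ - mu_0)^T · [...] = (-1.4)·(-0.1864) + (-3)·(-0.3011) = 1.1642.

Step 5 — scale by n: T² = 5 · 1.1642 = 5.8208.

T² ≈ 5.8208


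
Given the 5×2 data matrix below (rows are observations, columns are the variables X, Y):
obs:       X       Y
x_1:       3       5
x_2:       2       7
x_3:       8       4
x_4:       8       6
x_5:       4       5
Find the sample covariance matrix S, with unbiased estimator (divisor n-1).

Step 1 — column means:
  mean(X) = (3 + 2 + 8 + 8 + 4) / 5 = 25/5 = 5
  mean(Y) = (5 + 7 + 4 + 6 + 5) / 5 = 27/5 = 5.4

Step 2 — sample covariance S[i,j] = (1/(n-1)) · Σ_k (x_{k,i} - mean_i) · (x_{k,j} - mean_j), with n-1 = 4.
  S[X,X] = ((-2)·(-2) + (-3)·(-3) + (3)·(3) + (3)·(3) + (-1)·(-1)) / 4 = 32/4 = 8
  S[X,Y] = ((-2)·(-0.4) + (-3)·(1.6) + (3)·(-1.4) + (3)·(0.6) + (-1)·(-0.4)) / 4 = -6/4 = -1.5
  S[Y,Y] = ((-0.4)·(-0.4) + (1.6)·(1.6) + (-1.4)·(-1.4) + (0.6)·(0.6) + (-0.4)·(-0.4)) / 4 = 5.2/4 = 1.3

S is symmetric (S[j,i] = S[i,j]). Assembling:

S = [[8, -1.5],
 [-1.5, 1.3]]


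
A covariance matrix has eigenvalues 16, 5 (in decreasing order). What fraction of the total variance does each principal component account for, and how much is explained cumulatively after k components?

Step 1 — total variance = trace(Sigma) = Σ λ_i = 16 + 5 = 21.

Step 2 — fraction explained by component i = λ_i / Σ λ:
  PC1: 16/21 = 0.7619
  PC2: 5/21 = 0.2381

Step 3 — cumulative fraction after k components = (λ_1 + ... + λ_k) / Σ λ:
  k = 1: 16/21 = 0.7619
  k = 2: (16 + 5)/21 = 21/21 = 1

Summary (fraction, with percent):

explained: PC1 0.7619 (76.19%), PC2 0.2381 (23.81%);  cumulative: 0.7619, 1


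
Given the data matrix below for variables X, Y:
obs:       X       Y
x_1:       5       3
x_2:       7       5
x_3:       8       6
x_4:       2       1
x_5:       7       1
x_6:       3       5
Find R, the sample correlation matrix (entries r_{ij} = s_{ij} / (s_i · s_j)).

Step 1 — column means:
  mean(X) = (5 + 7 + 8 + 2 + 7 + 3) / 6 = 32/6 = 5.3333
  mean(Y) = (3 + 5 + 6 + 1 + 1 + 5) / 6 = 21/6 = 3.5

Step 2 — sample variances and covariances s[i,j] = (1/(n-1)) · Σ_k (x_{k,i} - mean_i) · (x_{k,j} - mean_j), with n-1 = 5:
  s[X,X] = ((-0.3333)·(-0.3333) + (1.6667)·(1.6667) + (2.6667)·(2.6667) + (-3.3333)·(-3.3333) + (1.6667)·(1.6667) + (-2.3333)·(-2.3333)) / 5 = 29.3333/5 = 5.8667
  s[X,Y] = ((-0.3333)·(-0.5) + (1.6667)·(1.5) + (2.6667)·(2.5) + (-3.3333)·(-2.5) + (1.6667)·(-2.5) + (-2.3333)·(1.5)) / 5 = 10/5 = 2
  s[Y,Y] = ((-0.5)·(-0.5) + (1.5)·(1.5) + (2.5)·(2.5) + (-2.5)·(-2.5) + (-2.5)·(-2.5) + (1.5)·(1.5)) / 5 = 23.5/5 = 4.7
  Sample standard deviations s_i = √(s[i,i]):
  s(X) = √(5.8667) = 2.4221
  s(Y) = √(4.7) = 2.1679

Step 3 — r_{ij} = s_{ij} / (s_i · s_j):
  r[X,X] = 1 (diagonal).
  r[X,Y] = 2 / (2.4221 · 2.1679) = 2 / 5.251 = 0.3809
  r[Y,Y] = 1 (diagonal).

R is symmetric with unit diagonal. Assembling:

R = [[1, 0.3809],
 [0.3809, 1]]


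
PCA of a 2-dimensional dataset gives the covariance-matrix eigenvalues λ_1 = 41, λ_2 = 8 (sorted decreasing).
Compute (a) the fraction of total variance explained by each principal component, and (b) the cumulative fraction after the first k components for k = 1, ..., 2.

Step 1 — total variance = trace(Sigma) = Σ λ_i = 41 + 8 = 49.

Step 2 — fraction explained by component i = λ_i / Σ λ:
  PC1: 41/49 = 0.8367
  PC2: 8/49 = 0.1633

Step 3 — cumulative fraction after k components = (λ_1 + ... + λ_k) / Σ λ:
  k = 1: 41/49 = 0.8367
  k = 2: (41 + 8)/49 = 49/49 = 1

Summary (fraction, with percent):

explained: PC1 0.8367 (83.67%), PC2 0.1633 (16.33%);  cumulative: 0.8367, 1


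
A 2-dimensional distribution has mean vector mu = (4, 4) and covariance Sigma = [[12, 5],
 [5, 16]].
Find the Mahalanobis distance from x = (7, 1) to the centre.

Step 1 — centre the observation: (x - mu) = (3, -3).

Step 2 — invert Sigma. det(Sigma) = 12·16 - (5)² = 167.
  Sigma^{-1} = (1/det) · [[d, -b], [-b, a]] = [[0.0958, -0.0299],
 [-0.0299, 0.0719]].

Step 3 — form the quadratic (x - mu)^T · Sigma^{-1} · (x - mu):
  Sigma^{-1} · (x - mu) = (0.3772, -0.3054).
  (x - mu)^T · [Sigma^{-1} · (x - mu)] = (3)·(0.3772) + (-3)·(-0.3054) = 2.0479.

Step 4 — take square root: d = √(2.0479) ≈ 1.4311.

d(x, mu) = √(2.0479) ≈ 1.4311


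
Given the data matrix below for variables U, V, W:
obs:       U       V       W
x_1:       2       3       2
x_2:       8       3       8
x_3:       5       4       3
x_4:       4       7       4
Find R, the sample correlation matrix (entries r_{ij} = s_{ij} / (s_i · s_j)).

Step 1 — column means:
  mean(U) = (2 + 8 + 5 + 4) / 4 = 19/4 = 4.75
  mean(V) = (3 + 3 + 4 + 7) / 4 = 17/4 = 4.25
  mean(W) = (2 + 8 + 3 + 4) / 4 = 17/4 = 4.25

Step 2 — sample variances and covariances s[i,j] = (1/(n-1)) · Σ_k (x_{k,i} - mean_i) · (x_{k,j} - mean_j), with n-1 = 3:
  s[U,U] = ((-2.75)·(-2.75) + (3.25)·(3.25) + (0.25)·(0.25) + (-0.75)·(-0.75)) / 3 = 18.75/3 = 6.25
  s[U,V] = ((-2.75)·(-1.25) + (3.25)·(-1.25) + (0.25)·(-0.25) + (-0.75)·(2.75)) / 3 = -2.75/3 = -0.9167
  s[U,W] = ((-2.75)·(-2.25) + (3.25)·(3.75) + (0.25)·(-1.25) + (-0.75)·(-0.25)) / 3 = 18.25/3 = 6.0833
  s[V,V] = ((-1.25)·(-1.25) + (-1.25)·(-1.25) + (-0.25)·(-0.25) + (2.75)·(2.75)) / 3 = 10.75/3 = 3.5833
  s[V,W] = ((-1.25)·(-2.25) + (-1.25)·(3.75) + (-0.25)·(-1.25) + (2.75)·(-0.25)) / 3 = -2.25/3 = -0.75
  s[W,W] = ((-2.25)·(-2.25) + (3.75)·(3.75) + (-1.25)·(-1.25) + (-0.25)·(-0.25)) / 3 = 20.75/3 = 6.9167
  Sample standard deviations s_i = √(s[i,i]):
  s(U) = √(6.25) = 2.5
  s(V) = √(3.5833) = 1.893
  s(W) = √(6.9167) = 2.63

Step 3 — r_{ij} = s_{ij} / (s_i · s_j):
  r[U,U] = 1 (diagonal).
  r[U,V] = -0.9167 / (2.5 · 1.893) = -0.9167 / 4.7324 = -0.1937
  r[U,W] = 6.0833 / (2.5 · 2.63) = 6.0833 / 6.5749 = 0.9252
  r[V,V] = 1 (diagonal).
  r[V,W] = -0.75 / (1.893 · 2.63) = -0.75 / 4.9784 = -0.1507
  r[W,W] = 1 (diagonal).

R is symmetric with unit diagonal. Assembling:

R = [[1, -0.1937, 0.9252],
 [-0.1937, 1, -0.1507],
 [0.9252, -0.1507, 1]]


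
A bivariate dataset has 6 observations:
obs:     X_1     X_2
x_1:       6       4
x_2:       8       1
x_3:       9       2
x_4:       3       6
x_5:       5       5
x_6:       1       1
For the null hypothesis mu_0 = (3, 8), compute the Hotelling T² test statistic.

Step 1 — sample mean vector:
  mean(X_1) = (6 + 8 + 9 + 3 + 5 + 1) / 6 = 32/6 = 5.3333
  mean(X_2) = (4 + 1 + 2 + 6 + 5 + 1) / 6 = 19/6 = 3.1667
  x̄ = (5.3333, 3.1667),  deviation x̄ - mu_0 = (5.3333, 3.1667) - (3, 8) = (2.3333, -4.8333).

Step 2 — sample covariance matrix, S[i,j] = (1/(n-1)) · Σ_k (x_{k,i} - mean_i) · (x_{k,j} - mean_j), divisor n-1 = 5:
  S[X_1,X_1] = ((0.6667)·(0.6667) + (2.6667)·(2.6667) + (3.6667)·(3.6667) + (-2.3333)·(-2.3333) + (-0.3333)·(-0.3333) + (-4.3333)·(-4.3333)) / 5 = 45.3333/5 = 9.0667
  S[X_1,X_2] = ((0.6667)·(0.8333) + (2.6667)·(-2.1667) + (3.6667)·(-1.1667) + (-2.3333)·(2.8333) + (-0.3333)·(1.8333) + (-4.3333)·(-2.1667)) / 5 = -7.3333/5 = -1.4667
  S[X_2,X_2] = ((0.8333)·(0.8333) + (-2.1667)·(-2.1667) + (-1.1667)·(-1.1667) + (2.8333)·(2.8333) + (1.8333)·(1.8333) + (-2.1667)·(-2.1667)) / 5 = 22.8333/5 = 4.5667
  S = [[9.0667, -1.4667],
 [-1.4667, 4.5667]].

Step 3 — invert S. det(S) = 9.0667·4.5667 - (-1.4667)² = 39.2533.
  S^{-1} = (1/det) · [[d, -b], [-b, a]] = [[0.1163, 0.0374],
 [0.0374, 0.231]].

Step 4 — quadratic form (x̄ - mu_0)^T · S^{-1} · (x̄ - mu_0):
  S^{-1} · (x̄ - mu_0) = (0.0909, -1.0292),
  (x̄ - mu_0)^T · [...] = (2.3333)·(0.0909) + (-4.8333)·(-1.0292) = 5.1865.

Step 5 — scale by n: T² = 6 · 5.1865 = 31.1192.

T² ≈ 31.1192


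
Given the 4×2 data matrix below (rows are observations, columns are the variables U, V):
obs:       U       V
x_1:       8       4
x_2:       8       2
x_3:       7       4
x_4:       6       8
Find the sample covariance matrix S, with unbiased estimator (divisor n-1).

Step 1 — column means:
  mean(U) = (8 + 8 + 7 + 6) / 4 = 29/4 = 7.25
  mean(V) = (4 + 2 + 4 + 8) / 4 = 18/4 = 4.5

Step 2 — sample covariance S[i,j] = (1/(n-1)) · Σ_k (x_{k,i} - mean_i) · (x_{k,j} - mean_j), with n-1 = 3.
  S[U,U] = ((0.75)·(0.75) + (0.75)·(0.75) + (-0.25)·(-0.25) + (-1.25)·(-1.25)) / 3 = 2.75/3 = 0.9167
  S[U,V] = ((0.75)·(-0.5) + (0.75)·(-2.5) + (-0.25)·(-0.5) + (-1.25)·(3.5)) / 3 = -6.5/3 = -2.1667
  S[V,V] = ((-0.5)·(-0.5) + (-2.5)·(-2.5) + (-0.5)·(-0.5) + (3.5)·(3.5)) / 3 = 19/3 = 6.3333

S is symmetric (S[j,i] = S[i,j]). Assembling:

S = [[0.9167, -2.1667],
 [-2.1667, 6.3333]]


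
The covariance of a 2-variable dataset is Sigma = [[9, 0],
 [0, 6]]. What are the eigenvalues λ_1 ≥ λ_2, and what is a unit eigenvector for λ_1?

Step 1 — characteristic polynomial of 2×2 Sigma:
  det(Sigma - λI) = λ² - trace · λ + det = 0.
  trace = 9 + 6 = 15, det = 9·6 - (0)² = 54.
Step 2 — discriminant:
  Δ = trace² - 4·det = 225 - 216 = 9.
Step 3 — eigenvalues:
  λ = (trace ± √Δ)/2 = (15 ± 3)/2,
  λ_1 = 9,  λ_2 = 6.

Step 4 — unit eigenvector for λ_1: Sigma is diagonal, so its eigenvectors are the coordinate axes. λ_1 = 9 is the diagonal entry on the first coordinate axis, hence
  v_1 = (1, 0) (||v_1|| = 1).

λ_1 = 9,  λ_2 = 6;  v_1 ≈ (1, 0)


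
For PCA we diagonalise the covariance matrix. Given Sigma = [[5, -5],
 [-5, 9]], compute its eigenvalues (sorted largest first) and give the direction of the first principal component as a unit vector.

Step 1 — characteristic polynomial of 2×2 Sigma:
  det(Sigma - λI) = λ² - trace · λ + det = 0.
  trace = 5 + 9 = 14, det = 5·9 - (-5)² = 20.
Step 2 — discriminant:
  Δ = trace² - 4·det = 196 - 80 = 116.
Step 3 — eigenvalues:
  λ = (trace ± √Δ)/2 = (14 ± 10.7703)/2,
  λ_1 = 12.3852,  λ_2 = 1.6148.

Step 4 — unit eigenvector for λ_1: solve (Sigma - λ_1 I)v = 0. First row:
  (5 - 12.3852)·v_x + (-5)·v_y = 0, i.e. (-7.3852)·v_x + (-5)·v_y = 0,
  so v ∝ (b, λ_1 - a) = (-5, 7.3852); multiply by -1 so the first entry is positive: u = (5, -7.3852).
  ||u|| = √((5)² + (-7.3852)²) = √(79.5407) ≈ 8.9186,
  v_1 = u/||u|| ≈ (0.5606, -0.8281) (||v_1|| = 1).

λ_1 = 12.3852,  λ_2 = 1.6148;  v_1 ≈ (0.5606, -0.8281)


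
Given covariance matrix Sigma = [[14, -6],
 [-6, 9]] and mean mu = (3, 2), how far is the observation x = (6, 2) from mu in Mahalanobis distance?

Step 1 — centre the observation: (x - mu) = (3, 0).

Step 2 — invert Sigma. det(Sigma) = 14·9 - (-6)² = 90.
  Sigma^{-1} = (1/det) · [[d, -b], [-b, a]] = [[0.1, 0.0667],
 [0.0667, 0.1556]].

Step 3 — form the quadratic (x - mu)^T · Sigma^{-1} · (x - mu):
  Sigma^{-1} · (x - mu) = (0.3, 0.2).
  (x - mu)^T · [Sigma^{-1} · (x - mu)] = (3)·(0.3) + (0)·(0.2) = 0.9.

Step 4 — take square root: d = √(0.9) ≈ 0.9487.

d(x, mu) = √(0.9) ≈ 0.9487


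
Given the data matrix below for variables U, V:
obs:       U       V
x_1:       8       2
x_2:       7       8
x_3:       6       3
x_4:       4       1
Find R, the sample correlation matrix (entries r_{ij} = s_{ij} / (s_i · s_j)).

Step 1 — column means:
  mean(U) = (8 + 7 + 6 + 4) / 4 = 25/4 = 6.25
  mean(V) = (2 + 8 + 3 + 1) / 4 = 14/4 = 3.5

Step 2 — sample variances and covariances s[i,j] = (1/(n-1)) · Σ_k (x_{k,i} - mean_i) · (x_{k,j} - mean_j), with n-1 = 3:
  s[U,U] = ((1.75)·(1.75) + (0.75)·(0.75) + (-0.25)·(-0.25) + (-2.25)·(-2.25)) / 3 = 8.75/3 = 2.9167
  s[U,V] = ((1.75)·(-1.5) + (0.75)·(4.5) + (-0.25)·(-0.5) + (-2.25)·(-2.5)) / 3 = 6.5/3 = 2.1667
  s[V,V] = ((-1.5)·(-1.5) + (4.5)·(4.5) + (-0.5)·(-0.5) + (-2.5)·(-2.5)) / 3 = 29/3 = 9.6667
  Sample standard deviations s_i = √(s[i,i]):
  s(U) = √(2.9167) = 1.7078
  s(V) = √(9.6667) = 3.1091

Step 3 — r_{ij} = s_{ij} / (s_i · s_j):
  r[U,U] = 1 (diagonal).
  r[U,V] = 2.1667 / (1.7078 · 3.1091) = 2.1667 / 5.3098 = 0.408
  r[V,V] = 1 (diagonal).

R is symmetric with unit diagonal. Assembling:

R = [[1, 0.408],
 [0.408, 1]]


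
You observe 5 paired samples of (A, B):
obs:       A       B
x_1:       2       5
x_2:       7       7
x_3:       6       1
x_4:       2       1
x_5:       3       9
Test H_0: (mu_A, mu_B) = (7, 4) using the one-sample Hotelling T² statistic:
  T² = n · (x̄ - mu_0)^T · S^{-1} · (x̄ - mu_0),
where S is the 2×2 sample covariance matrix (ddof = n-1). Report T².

Step 1 — sample mean vector:
  mean(A) = (2 + 7 + 6 + 2 + 3) / 5 = 20/5 = 4
  mean(B) = (5 + 7 + 1 + 1 + 9) / 5 = 23/5 = 4.6
  x̄ = (4, 4.6),  deviation x̄ - mu_0 = (4, 4.6) - (7, 4) = (-3, 0.6).

Step 2 — sample covariance matrix, S[i,j] = (1/(n-1)) · Σ_k (x_{k,i} - mean_i) · (x_{k,j} - mean_j), divisor n-1 = 4:
  S[A,A] = ((-2)·(-2) + (3)·(3) + (2)·(2) + (-2)·(-2) + (-1)·(-1)) / 4 = 22/4 = 5.5
  S[A,B] = ((-2)·(0.4) + (3)·(2.4) + (2)·(-3.6) + (-2)·(-3.6) + (-1)·(4.4)) / 4 = 2/4 = 0.5
  S[B,B] = ((0.4)·(0.4) + (2.4)·(2.4) + (-3.6)·(-3.6) + (-3.6)·(-3.6) + (4.4)·(4.4)) / 4 = 51.2/4 = 12.8
  S = [[5.5, 0.5],
 [0.5, 12.8]].

Step 3 — invert S. det(S) = 5.5·12.8 - (0.5)² = 70.15.
  S^{-1} = (1/det) · [[d, -b], [-b, a]] = [[0.1825, -0.0071],
 [-0.0071, 0.0784]].

Step 4 — quadratic form (x̄ - mu_0)^T · S^{-1} · (x̄ - mu_0):
  S^{-1} · (x̄ - mu_0) = (-0.5517, 0.0684),
  (x̄ - mu_0)^T · [...] = (-3)·(-0.5517) + (0.6)·(0.0684) = 1.6961.

Step 5 — scale by n: T² = 5 · 1.6961 = 8.4804.

T² ≈ 8.4804


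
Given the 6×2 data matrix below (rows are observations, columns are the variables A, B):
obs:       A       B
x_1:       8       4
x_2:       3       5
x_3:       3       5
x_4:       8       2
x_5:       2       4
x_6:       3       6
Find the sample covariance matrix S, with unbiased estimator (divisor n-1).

Step 1 — column means:
  mean(A) = (8 + 3 + 3 + 8 + 2 + 3) / 6 = 27/6 = 4.5
  mean(B) = (4 + 5 + 5 + 2 + 4 + 6) / 6 = 26/6 = 4.3333

Step 2 — sample covariance S[i,j] = (1/(n-1)) · Σ_k (x_{k,i} - mean_i) · (x_{k,j} - mean_j), with n-1 = 5.
  S[A,A] = ((3.5)·(3.5) + (-1.5)·(-1.5) + (-1.5)·(-1.5) + (3.5)·(3.5) + (-2.5)·(-2.5) + (-1.5)·(-1.5)) / 5 = 37.5/5 = 7.5
  S[A,B] = ((3.5)·(-0.3333) + (-1.5)·(0.6667) + (-1.5)·(0.6667) + (3.5)·(-2.3333) + (-2.5)·(-0.3333) + (-1.5)·(1.6667)) / 5 = -13/5 = -2.6
  S[B,B] = ((-0.3333)·(-0.3333) + (0.6667)·(0.6667) + (0.6667)·(0.6667) + (-2.3333)·(-2.3333) + (-0.3333)·(-0.3333) + (1.6667)·(1.6667)) / 5 = 9.3333/5 = 1.8667

S is symmetric (S[j,i] = S[i,j]). Assembling:

S = [[7.5, -2.6],
 [-2.6, 1.8667]]


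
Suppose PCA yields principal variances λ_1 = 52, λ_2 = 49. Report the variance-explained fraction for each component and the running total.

Step 1 — total variance = trace(Sigma) = Σ λ_i = 52 + 49 = 101.

Step 2 — fraction explained by component i = λ_i / Σ λ:
  PC1: 52/101 = 0.5149
  PC2: 49/101 = 0.4851

Step 3 — cumulative fraction after k components = (λ_1 + ... + λ_k) / Σ λ:
  k = 1: 52/101 = 0.5149
  k = 2: (52 + 49)/101 = 101/101 = 1

Summary (fraction, with percent):

explained: PC1 0.5149 (51.49%), PC2 0.4851 (48.51%);  cumulative: 0.5149, 1


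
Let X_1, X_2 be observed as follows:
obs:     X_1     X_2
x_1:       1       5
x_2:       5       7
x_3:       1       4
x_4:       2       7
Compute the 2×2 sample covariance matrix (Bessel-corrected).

Step 1 — column means:
  mean(X_1) = (1 + 5 + 1 + 2) / 4 = 9/4 = 2.25
  mean(X_2) = (5 + 7 + 4 + 7) / 4 = 23/4 = 5.75

Step 2 — sample covariance S[i,j] = (1/(n-1)) · Σ_k (x_{k,i} - mean_i) · (x_{k,j} - mean_j), with n-1 = 3.
  S[X_1,X_1] = ((-1.25)·(-1.25) + (2.75)·(2.75) + (-1.25)·(-1.25) + (-0.25)·(-0.25)) / 3 = 10.75/3 = 3.5833
  S[X_1,X_2] = ((-1.25)·(-0.75) + (2.75)·(1.25) + (-1.25)·(-1.75) + (-0.25)·(1.25)) / 3 = 6.25/3 = 2.0833
  S[X_2,X_2] = ((-0.75)·(-0.75) + (1.25)·(1.25) + (-1.75)·(-1.75) + (1.25)·(1.25)) / 3 = 6.75/3 = 2.25

S is symmetric (S[j,i] = S[i,j]). Assembling:

S = [[3.5833, 2.0833],
 [2.0833, 2.25]]


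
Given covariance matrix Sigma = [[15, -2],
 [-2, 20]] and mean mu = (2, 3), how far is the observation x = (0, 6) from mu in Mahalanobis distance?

Step 1 — centre the observation: (x - mu) = (-2, 3).

Step 2 — invert Sigma. det(Sigma) = 15·20 - (-2)² = 296.
  Sigma^{-1} = (1/det) · [[d, -b], [-b, a]] = [[0.0676, 0.0068],
 [0.0068, 0.0507]].

Step 3 — form the quadratic (x - mu)^T · Sigma^{-1} · (x - mu):
  Sigma^{-1} · (x - mu) = (-0.1149, 0.1385).
  (x - mu)^T · [Sigma^{-1} · (x - mu)] = (-2)·(-0.1149) + (3)·(0.1385) = 0.6453.

Step 4 — take square root: d = √(0.6453) ≈ 0.8033.

d(x, mu) = √(0.6453) ≈ 0.8033


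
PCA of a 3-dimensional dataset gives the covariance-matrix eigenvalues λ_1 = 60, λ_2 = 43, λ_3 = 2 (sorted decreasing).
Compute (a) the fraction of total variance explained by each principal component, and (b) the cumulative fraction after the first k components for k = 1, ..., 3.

Step 1 — total variance = trace(Sigma) = Σ λ_i = 60 + 43 + 2 = 105.

Step 2 — fraction explained by component i = λ_i / Σ λ:
  PC1: 60/105 = 0.5714
  PC2: 43/105 = 0.4095
  PC3: 2/105 = 0.019

Step 3 — cumulative fraction after k components = (λ_1 + ... + λ_k) / Σ λ:
  k = 1: 60/105 = 0.5714
  k = 2: (60 + 43)/105 = 103/105 = 0.981
  k = 3: (60 + 43 + 2)/105 = 105/105 = 1

Summary (fraction, with percent):

explained: PC1 0.5714 (57.14%), PC2 0.4095 (40.95%), PC3 0.019 (1.9%);  cumulative: 0.5714, 0.981, 1


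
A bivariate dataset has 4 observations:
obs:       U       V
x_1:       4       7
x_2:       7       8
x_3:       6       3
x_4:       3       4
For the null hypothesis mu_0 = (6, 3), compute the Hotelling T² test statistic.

Step 1 — sample mean vector:
  mean(U) = (4 + 7 + 6 + 3) / 4 = 20/4 = 5
  mean(V) = (7 + 8 + 3 + 4) / 4 = 22/4 = 5.5
  x̄ = (5, 5.5),  deviation x̄ - mu_0 = (5, 5.5) - (6, 3) = (-1, 2.5).

Step 2 — sample covariance matrix, S[i,j] = (1/(n-1)) · Σ_k (x_{k,i} - mean_i) · (x_{k,j} - mean_j), divisor n-1 = 3:
  S[U,U] = ((-1)·(-1) + (2)·(2) + (1)·(1) + (-2)·(-2)) / 3 = 10/3 = 3.3333
  S[U,V] = ((-1)·(1.5) + (2)·(2.5) + (1)·(-2.5) + (-2)·(-1.5)) / 3 = 4/3 = 1.3333
  S[V,V] = ((1.5)·(1.5) + (2.5)·(2.5) + (-2.5)·(-2.5) + (-1.5)·(-1.5)) / 3 = 17/3 = 5.6667
  S = [[3.3333, 1.3333],
 [1.3333, 5.6667]].

Step 3 — invert S. det(S) = 3.3333·5.6667 - (1.3333)² = 17.1111.
  S^{-1} = (1/det) · [[d, -b], [-b, a]] = [[0.3312, -0.0779],
 [-0.0779, 0.1948]].

Step 4 — quadratic form (x̄ - mu_0)^T · S^{-1} · (x̄ - mu_0):
  S^{-1} · (x̄ - mu_0) = (-0.526, 0.5649),
  (x̄ - mu_0)^T · [...] = (-1)·(-0.526) + (2.5)·(0.5649) = 1.9383.

Step 5 — scale by n: T² = 4 · 1.9383 = 7.7532.

T² ≈ 7.7532


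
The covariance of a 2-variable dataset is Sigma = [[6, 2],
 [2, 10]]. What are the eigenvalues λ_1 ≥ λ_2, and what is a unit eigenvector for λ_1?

Step 1 — characteristic polynomial of 2×2 Sigma:
  det(Sigma - λI) = λ² - trace · λ + det = 0.
  trace = 6 + 10 = 16, det = 6·10 - (2)² = 56.
Step 2 — discriminant:
  Δ = trace² - 4·det = 256 - 224 = 32.
Step 3 — eigenvalues:
  λ = (trace ± √Δ)/2 = (16 ± 5.6569)/2,
  λ_1 = 10.8284,  λ_2 = 5.1716.

Step 4 — unit eigenvector for λ_1: solve (Sigma - λ_1 I)v = 0. First row:
  (6 - 10.8284)·v_x + (2)·v_y = 0, i.e. (-4.8284)·v_x + (2)·v_y = 0,
  so v ∝ (b, λ_1 - a) = (2, 4.8284) = u.
  ||u|| = √((2)² + (4.8284)²) = √(27.3137) ≈ 5.2263,
  v_1 = u/||u|| ≈ (0.3827, 0.9239) (||v_1|| = 1).

λ_1 = 10.8284,  λ_2 = 5.1716;  v_1 ≈ (0.3827, 0.9239)


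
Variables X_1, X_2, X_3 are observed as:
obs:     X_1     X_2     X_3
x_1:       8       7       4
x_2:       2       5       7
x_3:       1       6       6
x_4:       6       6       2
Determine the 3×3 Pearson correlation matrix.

Step 1 — column means:
  mean(X_1) = (8 + 2 + 1 + 6) / 4 = 17/4 = 4.25
  mean(X_2) = (7 + 5 + 6 + 6) / 4 = 24/4 = 6
  mean(X_3) = (4 + 7 + 6 + 2) / 4 = 19/4 = 4.75

Step 2 — sample variances and covariances s[i,j] = (1/(n-1)) · Σ_k (x_{k,i} - mean_i) · (x_{k,j} - mean_j), with n-1 = 3:
  s[X_1,X_1] = ((3.75)·(3.75) + (-2.25)·(-2.25) + (-3.25)·(-3.25) + (1.75)·(1.75)) / 3 = 32.75/3 = 10.9167
  s[X_1,X_2] = ((3.75)·(1) + (-2.25)·(-1) + (-3.25)·(0) + (1.75)·(0)) / 3 = 6/3 = 2
  s[X_1,X_3] = ((3.75)·(-0.75) + (-2.25)·(2.25) + (-3.25)·(1.25) + (1.75)·(-2.75)) / 3 = -16.75/3 = -5.5833
  s[X_2,X_2] = ((1)·(1) + (-1)·(-1) + (0)·(0) + (0)·(0)) / 3 = 2/3 = 0.6667
  s[X_2,X_3] = ((1)·(-0.75) + (-1)·(2.25) + (0)·(1.25) + (0)·(-2.75)) / 3 = -3/3 = -1
  s[X_3,X_3] = ((-0.75)·(-0.75) + (2.25)·(2.25) + (1.25)·(1.25) + (-2.75)·(-2.75)) / 3 = 14.75/3 = 4.9167
  Sample standard deviations s_i = √(s[i,i]):
  s(X_1) = √(10.9167) = 3.304
  s(X_2) = √(0.6667) = 0.8165
  s(X_3) = √(4.9167) = 2.2174

Step 3 — r_{ij} = s_{ij} / (s_i · s_j):
  r[X_1,X_1] = 1 (diagonal).
  r[X_1,X_2] = 2 / (3.304 · 0.8165) = 2 / 2.6977 = 0.7414
  r[X_1,X_3] = -5.5833 / (3.304 · 2.2174) = -5.5833 / 7.3262 = -0.7621
  r[X_2,X_2] = 1 (diagonal).
  r[X_2,X_3] = -1 / (0.8165 · 2.2174) = -1 / 1.8105 = -0.5523
  r[X_3,X_3] = 1 (diagonal).

R is symmetric with unit diagonal. Assembling:

R = [[1, 0.7414, -0.7621],
 [0.7414, 1, -0.5523],
 [-0.7621, -0.5523, 1]]


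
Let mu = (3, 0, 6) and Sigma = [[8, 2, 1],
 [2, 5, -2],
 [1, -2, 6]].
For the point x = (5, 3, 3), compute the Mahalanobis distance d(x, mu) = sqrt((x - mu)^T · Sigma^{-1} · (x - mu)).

Step 1 — centre the observation: (x - mu) = (2, 3, -3).

Step 2 — invert Sigma (cofactor / det for 3×3, or solve directly):
  Sigma^{-1} = [[0.152, -0.0819, -0.0526],
 [-0.0819, 0.2749, 0.1053],
 [-0.0526, 0.1053, 0.2105]].

Step 3 — form the quadratic (x - mu)^T · Sigma^{-1} · (x - mu):
  Sigma^{-1} · (x - mu) = (0.2164, 0.345, -0.4211).
  (x - mu)^T · [Sigma^{-1} · (x - mu)] = (2)·(0.2164) + (3)·(0.345) + (-3)·(-0.4211) = 2.731.

Step 4 — take square root: d = √(2.731) ≈ 1.6526.

d(x, mu) = √(2.731) ≈ 1.6526


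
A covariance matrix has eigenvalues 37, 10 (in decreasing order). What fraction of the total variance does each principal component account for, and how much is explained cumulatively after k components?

Step 1 — total variance = trace(Sigma) = Σ λ_i = 37 + 10 = 47.

Step 2 — fraction explained by component i = λ_i / Σ λ:
  PC1: 37/47 = 0.7872
  PC2: 10/47 = 0.2128

Step 3 — cumulative fraction after k components = (λ_1 + ... + λ_k) / Σ λ:
  k = 1: 37/47 = 0.7872
  k = 2: (37 + 10)/47 = 47/47 = 1

Summary (fraction, with percent):

explained: PC1 0.7872 (78.72%), PC2 0.2128 (21.28%);  cumulative: 0.7872, 1
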